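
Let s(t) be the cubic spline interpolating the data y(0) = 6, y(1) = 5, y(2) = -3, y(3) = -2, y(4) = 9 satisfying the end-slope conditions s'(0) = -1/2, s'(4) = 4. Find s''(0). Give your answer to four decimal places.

6.0536

With σ_i denoting the second derivative at x_i, h_i = 1, 1, 1, 1, and Δ_i = (y_(i+1) − y_i)/h_i = -1, -8, 1, 11:
  1·σ_0 + 4·σ_1 + 1·σ_2 = 6(Δ_1 - Δ_0) = -42
  1·σ_1 + 4·σ_2 + 1·σ_3 = 6(Δ_2 - Δ_1) = 54
  1·σ_2 + 4·σ_3 + 1·σ_4 = 6(Δ_3 - Δ_2) = 60
Clamped end conditions give two more equations: 2h_0·σ_0 + h_0·σ_1 = 6(Δ_0 - s'(0)) = -3 and h_3·σ_3 + 2h_3·σ_4 = 6(s'(4) - Δ_3) = -42.
Solving the tridiagonal system: σ_0 = 339/56, σ_1 = -423/28, σ_2 = 99/8, σ_3 = 549/28, σ_4 = -1725/56.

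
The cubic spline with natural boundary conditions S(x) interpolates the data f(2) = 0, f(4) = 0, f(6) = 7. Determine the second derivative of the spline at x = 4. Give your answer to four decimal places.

Let m_i = S''(x_i). Step sizes h_i = 2, 2; slopes of the chords Δ_i = (y_(i+1) - y_i)/h_i = 0, 7/2.
  2·m_0 + 8·m_1 + 2·m_2 = 6(Δ_1 - Δ_0) = 21
Natural end conditions: m_0 = m_2 = 0.
Forward elimination and back-substitution give m_0 = 0, m_1 = 21/8, m_2 = 0.

2.6250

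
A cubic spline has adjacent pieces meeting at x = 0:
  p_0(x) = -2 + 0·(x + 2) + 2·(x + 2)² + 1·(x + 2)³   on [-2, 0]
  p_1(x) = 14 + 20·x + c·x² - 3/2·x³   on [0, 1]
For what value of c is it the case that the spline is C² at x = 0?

8

p_0''(x) = 4 + 6·(x + 2), so p_0''(0) = 16. On the right, p_1''(0) = 2c, so c = 8.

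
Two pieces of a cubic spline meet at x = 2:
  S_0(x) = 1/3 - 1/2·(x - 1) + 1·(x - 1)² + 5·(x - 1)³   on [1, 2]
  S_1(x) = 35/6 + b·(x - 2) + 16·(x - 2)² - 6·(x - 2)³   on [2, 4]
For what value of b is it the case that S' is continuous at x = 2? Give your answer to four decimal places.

S_0'(x) = -1/2 + 2·(x - 1) + 15·(x - 1)², so S_0'(2) = 33/2. On the right, S_1'(2) = b, so b = 33/2.

16.5000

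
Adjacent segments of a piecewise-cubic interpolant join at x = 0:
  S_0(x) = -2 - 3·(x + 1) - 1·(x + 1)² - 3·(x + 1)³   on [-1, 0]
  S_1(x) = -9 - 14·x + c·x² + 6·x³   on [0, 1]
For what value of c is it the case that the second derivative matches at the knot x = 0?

S_0''(x) = -2 - 18·(x + 1), so S_0''(0) = -20. On the right, S_1''(0) = 2c, so c = -10.

-10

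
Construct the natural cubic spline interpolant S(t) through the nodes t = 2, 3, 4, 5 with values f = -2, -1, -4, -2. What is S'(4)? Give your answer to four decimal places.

Write M_i for S''(x_i). With h_i = 1, 1, 1 and divided differences Δ_i = 1, -3, 2, the continuity of S' gives the tridiagonal system
  1·M_0 + 4·M_1 + 1·M_2 = 6(Δ_1 - Δ_0) = -24
  1·M_1 + 4·M_2 + 1·M_3 = 6(Δ_2 - Δ_1) = 30
Natural end conditions: M_0 = M_3 = 0.
Solving the tridiagonal system: M_0 = 0, M_1 = -42/5, M_2 = 48/5, M_3 = 0.
On [4, 5], S'(t) = b_2 + 2c_2·(t - 4) + 3d_2·(t - 4)² with b_2 = Δ_2 - h_2(2M_2 + M_3)/6 = -6/5, c_2 = M_2/2 = 24/5, d_2 = (M_3 - M_2)/(6h_2) = -8/5. So S'(4) = -6/5.

-1.2000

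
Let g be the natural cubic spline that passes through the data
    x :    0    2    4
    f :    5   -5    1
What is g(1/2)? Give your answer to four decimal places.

With M_i denoting the second derivative at x_i, h_i = 2, 2, and Δ_i = (y_(i+1) − y_i)/h_i = -5, 3:
  2·M_0 + 8·M_1 + 2·M_2 = 6(Δ_1 - Δ_0) = 48
Natural end conditions: M_0 = M_2 = 0.
Hence M_0 = 0, M_1 = 6, M_2 = 0.
On [0, 2], g(x) = 5 - 7·x + 0·x² + 1/2·x³.
With x = 1/2: g(1/2) = 25/16.

1.5625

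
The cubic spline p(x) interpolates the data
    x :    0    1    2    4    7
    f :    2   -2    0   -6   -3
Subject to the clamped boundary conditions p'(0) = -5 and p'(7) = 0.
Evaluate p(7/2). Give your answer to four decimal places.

Put σ_i = p'' at the i-th knot. Here h = (1, 1, 2, 3) and Δ = (-4, 2, -3, 1), so the interior equations h_(i-1)·σ_(i-1) + 2(h_(i-1)+h_i)·σ_i + h_i·σ_(i+1) = 6(Δ_i − Δ_(i-1)) read
  1·σ_0 + 4·σ_1 + 1·σ_2 = 6(Δ_1 - Δ_0) = 36
  1·σ_1 + 6·σ_2 + 2·σ_3 = 6(Δ_2 - Δ_1) = -30
  2·σ_2 + 10·σ_3 + 3·σ_4 = 6(Δ_3 - Δ_2) = 24
Clamped end conditions give two more equations: 2h_0·σ_0 + h_0·σ_1 = 6(Δ_0 - p'(0)) = 6 and h_3·σ_3 + 2h_3·σ_4 = 6(p'(7) - Δ_3) = -6.
Solving: σ_0 = -77/26, σ_1 = 155/13, σ_2 = -227/26, σ_3 = 68/13, σ_4 = -47/13.
On [2, 4], p(x) = 0 + 14/13·(x - 2) - 227/52·(x - 2)² + 121/104·(x - 2)³.
With (x - 2) = 3/2: p(7/2) = -3561/832.

-4.2800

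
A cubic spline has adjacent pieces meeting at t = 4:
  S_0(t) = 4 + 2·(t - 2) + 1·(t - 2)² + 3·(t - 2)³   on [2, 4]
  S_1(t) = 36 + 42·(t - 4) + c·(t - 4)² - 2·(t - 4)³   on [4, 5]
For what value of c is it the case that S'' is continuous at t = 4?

19

S_0''(t) = 2 + 18·(t - 2), so S_0''(4) = 38. On the right, S_1''(4) = 2c, so c = 19.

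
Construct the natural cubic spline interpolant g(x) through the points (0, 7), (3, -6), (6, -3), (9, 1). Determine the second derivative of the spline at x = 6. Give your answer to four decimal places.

-0.5333

Write M_i for g''(x_i). With h_i = 3, 3, 3 and divided differences Δ_i = -13/3, 1, 4/3, the continuity of g' gives the tridiagonal system
  3·M_0 + 12·M_1 + 3·M_2 = 6(Δ_1 - Δ_0) = 32
  3·M_1 + 12·M_2 + 3·M_3 = 6(Δ_2 - Δ_1) = 2
Natural end conditions: M_0 = M_3 = 0.
Solving the tridiagonal system: M_0 = 0, M_1 = 14/5, M_2 = -8/15, M_3 = 0.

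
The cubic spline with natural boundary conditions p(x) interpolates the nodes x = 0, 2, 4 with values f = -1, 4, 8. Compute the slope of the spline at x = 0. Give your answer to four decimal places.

Write σ_i for p''(x_i). With h_i = 2, 2 and divided differences Δ_i = 5/2, 2, the continuity of p' gives the tridiagonal system
  2·σ_0 + 8·σ_1 + 2·σ_2 = 6(Δ_1 - Δ_0) = -3
Natural end conditions: σ_0 = σ_2 = 0.
Solving the tridiagonal system: σ_0 = 0, σ_1 = -3/8, σ_2 = 0.
On [0, 2], p'(x) = b_0 + 2c_0·x + 3d_0·x² with b_0 = Δ_0 - h_0(2σ_0 + σ_1)/6 = 21/8, c_0 = σ_0/2 = 0, d_0 = (σ_1 - σ_0)/(6h_0) = -1/32. So p'(0) = 21/8.

2.6250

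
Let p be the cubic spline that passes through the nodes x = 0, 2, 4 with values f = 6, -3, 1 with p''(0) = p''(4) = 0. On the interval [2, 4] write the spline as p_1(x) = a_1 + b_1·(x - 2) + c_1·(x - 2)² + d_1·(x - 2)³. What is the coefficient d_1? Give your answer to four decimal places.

-0.4063

Put σ_i = p'' at the i-th knot. Here h = (2, 2) and Δ = (-9/2, 2), so the interior equations h_(i-1)·σ_(i-1) + 2(h_(i-1)+h_i)·σ_i + h_i·σ_(i+1) = 6(Δ_i − Δ_(i-1)) read
  2·σ_0 + 8·σ_1 + 2·σ_2 = 6(Δ_1 - Δ_0) = 39
Natural end conditions: σ_0 = σ_2 = 0.
Solving the tridiagonal system: σ_0 = 0, σ_1 = 39/8, σ_2 = 0.
On [2, 4], with p_1(x) = a_1 + b_1·(x - 2) + c_1·(x - 2)² + d_1·(x - 2)³: c_1 = σ_1/2 = 39/16, d_1 = (σ_2 - σ_1)/(6h_1) = -13/32, b_1 = Δ_1 - h_1(2σ_1 + σ_2)/6 = -5/4.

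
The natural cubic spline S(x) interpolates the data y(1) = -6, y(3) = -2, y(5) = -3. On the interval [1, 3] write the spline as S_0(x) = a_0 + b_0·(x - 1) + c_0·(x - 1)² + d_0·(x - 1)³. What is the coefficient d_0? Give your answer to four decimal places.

Write M_i for S''(x_i). With h_i = 2, 2 and divided differences Δ_i = 2, -1/2, the continuity of S' gives the tridiagonal system
  2·M_0 + 8·M_1 + 2·M_2 = 6(Δ_1 - Δ_0) = -15
Natural end conditions: M_0 = M_2 = 0.
Solving: M_0 = 0, M_1 = -15/8, M_2 = 0.
On [1, 3], with S_0(x) = a_0 + b_0·(x - 1) + c_0·(x - 1)² + d_0·(x - 1)³: c_0 = M_0/2 = 0, d_0 = (M_1 - M_0)/(6h_0) = -5/32, b_0 = Δ_0 - h_0(2M_0 + M_1)/6 = 21/8.

-0.1563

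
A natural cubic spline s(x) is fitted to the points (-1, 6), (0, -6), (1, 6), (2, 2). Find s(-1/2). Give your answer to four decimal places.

With M_i denoting the second derivative at x_i, h_i = 1, 1, 1, and Δ_i = (y_(i+1) − y_i)/h_i = -12, 12, -4:
  1·M_0 + 4·M_1 + 1·M_2 = 6(Δ_1 - Δ_0) = 144
  1·M_1 + 4·M_2 + 1·M_3 = 6(Δ_2 - Δ_1) = -96
Natural end conditions: M_0 = M_3 = 0.
Solving the tridiagonal system: M_0 = 0, M_1 = 224/5, M_2 = -176/5, M_3 = 0.
On [-1, 0], s(x) = 6 - 292/15·(x + 1) + 0·(x + 1)² + 112/15·(x + 1)³.
With (x + 1) = 1/2: s(-1/2) = -14/5.

-2.8000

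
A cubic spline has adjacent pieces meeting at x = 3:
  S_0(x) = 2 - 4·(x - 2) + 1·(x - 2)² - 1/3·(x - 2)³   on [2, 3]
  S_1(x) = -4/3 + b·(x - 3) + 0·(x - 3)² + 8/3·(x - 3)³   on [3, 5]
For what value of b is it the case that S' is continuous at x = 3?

S_0'(x) = -4 + 2·(x - 2) - 1·(x - 2)², so S_0'(3) = -3. On the right, S_1'(3) = b, so b = -3.

-3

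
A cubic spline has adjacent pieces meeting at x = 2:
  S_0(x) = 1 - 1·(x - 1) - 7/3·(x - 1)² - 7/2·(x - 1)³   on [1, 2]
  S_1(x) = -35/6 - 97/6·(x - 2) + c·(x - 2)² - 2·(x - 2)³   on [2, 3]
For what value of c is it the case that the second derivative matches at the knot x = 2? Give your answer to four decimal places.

-12.8333

S_0''(x) = -14/3 - 21·(x - 1), so S_0''(2) = -77/3. On the right, S_1''(2) = 2c, so c = -77/6.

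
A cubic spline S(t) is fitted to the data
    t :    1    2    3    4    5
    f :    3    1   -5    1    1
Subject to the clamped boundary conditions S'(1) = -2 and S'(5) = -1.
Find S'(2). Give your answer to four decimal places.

-5.5536

Let m_i = S''(x_i). Step sizes h_i = 1, 1, 1, 1; slopes of the chords Δ_i = (y_(i+1) - y_i)/h_i = -2, -6, 6, 0.
  1·m_0 + 4·m_1 + 1·m_2 = 6(Δ_1 - Δ_0) = -24
  1·m_1 + 4·m_2 + 1·m_3 = 6(Δ_2 - Δ_1) = 72
  1·m_2 + 4·m_3 + 1·m_4 = 6(Δ_3 - Δ_2) = -36
Clamped end conditions give two more equations: 2h_0·m_0 + h_0·m_1 = 6(Δ_0 - S'(1)) = 0 and h_3·m_3 + 2h_3·m_4 = 6(S'(5) - Δ_3) = -6.
Forward elimination and back-substitution give m_0 = 199/28, m_1 = -199/14, m_2 = 103/4, m_3 = -235/14, m_4 = 151/28.
On [2, 3], S'(t) = b_1 + 2c_1·(t - 2) + 3d_1·(t - 2)² with b_1 = Δ_1 - h_1(2m_1 + m_2)/6 = -311/56, c_1 = m_1/2 = -199/28, d_1 = (m_2 - m_1)/(6h_1) = 373/56. So S'(2) = -311/56.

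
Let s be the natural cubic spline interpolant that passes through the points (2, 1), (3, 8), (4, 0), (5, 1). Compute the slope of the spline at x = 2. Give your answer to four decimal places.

Write m_i for s''(x_i). With h_i = 1, 1, 1 and divided differences Δ_i = 7, -8, 1, the continuity of s' gives the tridiagonal system
  1·m_0 + 4·m_1 + 1·m_2 = 6(Δ_1 - Δ_0) = -90
  1·m_1 + 4·m_2 + 1·m_3 = 6(Δ_2 - Δ_1) = 54
Natural end conditions: m_0 = m_3 = 0.
Solving the tridiagonal system: m_0 = 0, m_1 = -138/5, m_2 = 102/5, m_3 = 0.
On [2, 3], s'(x) = b_0 + 2c_0·(x - 2) + 3d_0·(x - 2)² with b_0 = Δ_0 - h_0(2m_0 + m_1)/6 = 58/5, c_0 = m_0/2 = 0, d_0 = (m_1 - m_0)/(6h_0) = -23/5. So s'(2) = 58/5.

11.6000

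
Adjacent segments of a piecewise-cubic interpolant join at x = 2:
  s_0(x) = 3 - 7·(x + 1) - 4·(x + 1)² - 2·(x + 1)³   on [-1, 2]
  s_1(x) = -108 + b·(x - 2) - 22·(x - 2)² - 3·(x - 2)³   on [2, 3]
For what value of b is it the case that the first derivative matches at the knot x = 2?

-85

s_0'(x) = -7 - 8·(x + 1) - 6·(x + 1)², so s_0'(2) = -85. On the right, s_1'(2) = b, so b = -85.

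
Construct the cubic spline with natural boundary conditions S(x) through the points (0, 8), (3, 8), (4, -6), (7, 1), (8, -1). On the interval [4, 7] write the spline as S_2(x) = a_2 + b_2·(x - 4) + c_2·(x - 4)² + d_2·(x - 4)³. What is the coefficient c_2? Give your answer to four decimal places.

8.7593

Write σ_i for S''(x_i). With h_i = 3, 1, 3, 1 and divided differences Δ_i = 0, -14, 7/3, -2, the continuity of S' gives the tridiagonal system
  3·σ_0 + 8·σ_1 + 1·σ_2 = 6(Δ_1 - Δ_0) = -84
  1·σ_1 + 8·σ_2 + 3·σ_3 = 6(Δ_2 - Δ_1) = 98
  3·σ_2 + 8·σ_3 + 1·σ_4 = 6(Δ_3 - Δ_2) = -26
Natural end conditions: σ_0 = σ_4 = 0.
Solving: σ_0 = 0, σ_1 = -2741/216, σ_2 = 473/27, σ_3 = -707/72, σ_4 = 0.
On [4, 7], with S_2(x) = a_2 + b_2·(x - 4) + c_2·(x - 4)² + d_2·(x - 4)³: c_2 = σ_2/2 = 473/54, d_2 = (σ_3 - σ_2)/(6h_2) = -5905/3888, b_2 = Δ_2 - h_2(2σ_2 + σ_3)/6 = -4439/432.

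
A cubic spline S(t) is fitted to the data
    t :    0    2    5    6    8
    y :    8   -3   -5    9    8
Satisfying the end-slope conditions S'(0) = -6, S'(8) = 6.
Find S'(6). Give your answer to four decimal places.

8.3725

Put σ_i = S'' at the i-th knot. Here h = (2, 3, 1, 2) and Δ = (-11/2, -2/3, 14, -1/2), so the interior equations h_(i-1)·σ_(i-1) + 2(h_(i-1)+h_i)·σ_i + h_i·σ_(i+1) = 6(Δ_i − Δ_(i-1)) read
  2·σ_0 + 10·σ_1 + 3·σ_2 = 6(Δ_1 - Δ_0) = 29
  3·σ_1 + 8·σ_2 + 1·σ_3 = 6(Δ_2 - Δ_1) = 88
  1·σ_2 + 6·σ_3 + 2·σ_4 = 6(Δ_3 - Δ_2) = -87
Clamped end conditions give two more equations: 2h_0·σ_0 + h_0·σ_1 = 6(Δ_0 - S'(0)) = 3 and h_3·σ_3 + 2h_3·σ_4 = 6(S'(8) - Δ_3) = 39.
Hence σ_0 = 57/34, σ_1 = -63/34, σ_2 = 751/51, σ_3 = -2473/102, σ_4 = 2231/102.
On [6, 8], S'(t) = b_3 + 2c_3·(t - 6) + 3d_3·(t - 6)² with b_3 = Δ_3 - h_3(2σ_3 + σ_4)/6 = 427/51, c_3 = σ_3/2 = -2473/204, d_3 = (σ_4 - σ_3)/(6h_3) = 196/51. So S'(6) = 427/51.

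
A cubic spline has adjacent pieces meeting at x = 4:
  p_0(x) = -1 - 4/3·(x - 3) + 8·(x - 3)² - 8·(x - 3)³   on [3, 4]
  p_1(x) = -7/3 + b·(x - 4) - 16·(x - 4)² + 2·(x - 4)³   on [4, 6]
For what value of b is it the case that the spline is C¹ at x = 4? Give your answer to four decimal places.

-9.3333

p_0'(x) = -4/3 + 16·(x - 3) - 24·(x - 3)², so p_0'(4) = -28/3. On the right, p_1'(4) = b, so b = -28/3.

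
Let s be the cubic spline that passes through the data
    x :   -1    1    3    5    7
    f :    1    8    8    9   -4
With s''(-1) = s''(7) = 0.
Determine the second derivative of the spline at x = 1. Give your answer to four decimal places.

-3.2946

Write m_i for s''(x_i). With h_i = 2, 2, 2, 2 and divided differences Δ_i = 7/2, 0, 1/2, -13/2, the continuity of s' gives the tridiagonal system
  2·m_0 + 8·m_1 + 2·m_2 = 6(Δ_1 - Δ_0) = -21
  2·m_1 + 8·m_2 + 2·m_3 = 6(Δ_2 - Δ_1) = 3
  2·m_2 + 8·m_3 + 2·m_4 = 6(Δ_3 - Δ_2) = -42
Natural end conditions: m_0 = m_4 = 0.
Solving: m_0 = 0, m_1 = -369/112, m_2 = 75/28, m_3 = -663/112, m_4 = 0.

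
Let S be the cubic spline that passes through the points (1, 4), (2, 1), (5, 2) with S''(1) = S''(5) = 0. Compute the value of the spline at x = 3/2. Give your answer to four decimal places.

Let σ_i = S''(x_i). Step sizes h_i = 1, 3; slopes of the chords Δ_i = (y_(i+1) - y_i)/h_i = -3, 1/3.
  1·σ_0 + 8·σ_1 + 3·σ_2 = 6(Δ_1 - Δ_0) = 20
Natural end conditions: σ_0 = σ_2 = 0.
Hence σ_0 = 0, σ_1 = 5/2, σ_2 = 0.
On [1, 2], S(x) = 4 - 41/12·(x - 1) + 0·(x - 1)² + 5/12·(x - 1)³.
With (x - 1) = 1/2: S(3/2) = 75/32.

2.3438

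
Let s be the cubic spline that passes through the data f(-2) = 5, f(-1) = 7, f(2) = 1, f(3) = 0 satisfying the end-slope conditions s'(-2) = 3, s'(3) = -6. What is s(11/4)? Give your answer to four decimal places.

1.0156

Put M_i = s'' at the i-th knot. Here h = (1, 3, 1) and Δ = (2, -2, -1), so the interior equations h_(i-1)·M_(i-1) + 2(h_(i-1)+h_i)·M_i + h_i·M_(i+1) = 6(Δ_i − Δ_(i-1)) read
  1·M_0 + 8·M_1 + 3·M_2 = 6(Δ_1 - Δ_0) = -24
  3·M_1 + 8·M_2 + 1·M_3 = 6(Δ_2 - Δ_1) = 6
Clamped end conditions give two more equations: 2h_0·M_0 + h_0·M_1 = 6(Δ_0 - s'(-2)) = -6 and h_2·M_2 + 2h_2·M_3 = 6(s'(3) - Δ_2) = -30.
Solving: M_0 = -2/3, M_1 = -14/3, M_2 = 14/3, M_3 = -52/3.
On [2, 3], s(x) = 1 + 1/3·(x - 2) + 7/3·(x - 2)² - 11/3·(x - 2)³.
With (x - 2) = 3/4: s(11/4) = 65/64.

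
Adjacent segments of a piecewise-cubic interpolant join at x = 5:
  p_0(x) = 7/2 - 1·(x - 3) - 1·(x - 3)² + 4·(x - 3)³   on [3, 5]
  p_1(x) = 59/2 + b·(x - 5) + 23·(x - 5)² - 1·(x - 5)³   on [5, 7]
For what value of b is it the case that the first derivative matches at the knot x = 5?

43

p_0'(x) = -1 - 2·(x - 3) + 12·(x - 3)², so p_0'(5) = 43. On the right, p_1'(5) = b, so b = 43.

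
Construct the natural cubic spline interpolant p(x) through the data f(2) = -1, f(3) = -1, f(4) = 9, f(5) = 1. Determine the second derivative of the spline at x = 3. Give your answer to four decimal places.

23.2000

Put M_i = p'' at the i-th knot. Here h = (1, 1, 1) and Δ = (0, 10, -8), so the interior equations h_(i-1)·M_(i-1) + 2(h_(i-1)+h_i)·M_i + h_i·M_(i+1) = 6(Δ_i − Δ_(i-1)) read
  1·M_0 + 4·M_1 + 1·M_2 = 6(Δ_1 - Δ_0) = 60
  1·M_1 + 4·M_2 + 1·M_3 = 6(Δ_2 - Δ_1) = -108
Natural end conditions: M_0 = M_3 = 0.
Forward elimination and back-substitution give M_0 = 0, M_1 = 116/5, M_2 = -164/5, M_3 = 0.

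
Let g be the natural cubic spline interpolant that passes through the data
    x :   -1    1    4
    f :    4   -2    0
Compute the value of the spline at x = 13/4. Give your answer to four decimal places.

Put σ_i = g'' at the i-th knot. Here h = (2, 3) and Δ = (-3, 2/3), so the interior equations h_(i-1)·σ_(i-1) + 2(h_(i-1)+h_i)·σ_i + h_i·σ_(i+1) = 6(Δ_i − Δ_(i-1)) read
  2·σ_0 + 10·σ_1 + 3·σ_2 = 6(Δ_1 - Δ_0) = 22
Natural end conditions: σ_0 = σ_2 = 0.
Solving: σ_0 = 0, σ_1 = 11/5, σ_2 = 0.
On [1, 4], g(x) = -2 - 23/15·(x - 1) + 11/10·(x - 1)² - 11/90·(x - 1)³.
With (x - 1) = 9/4: g(13/4) = -163/128.

-1.2734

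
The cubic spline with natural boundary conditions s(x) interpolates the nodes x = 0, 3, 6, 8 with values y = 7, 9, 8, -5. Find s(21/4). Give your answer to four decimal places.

Write M_i for s''(x_i). With h_i = 3, 3, 2 and divided differences Δ_i = 2/3, -1/3, -13/2, the continuity of s' gives the tridiagonal system
  3·M_0 + 12·M_1 + 3·M_2 = 6(Δ_1 - Δ_0) = -6
  3·M_1 + 10·M_2 + 2·M_3 = 6(Δ_2 - Δ_1) = -37
Natural end conditions: M_0 = M_3 = 0.
Hence M_0 = 0, M_1 = 17/37, M_2 = -142/37, M_3 = 0.
On [3, 6], s(x) = 9 + 125/111·(x - 3) + 17/74·(x - 3)² - 53/222·(x - 3)³.
With (x - 3) = 9/4: s(21/4) = 47253/4736.

9.9774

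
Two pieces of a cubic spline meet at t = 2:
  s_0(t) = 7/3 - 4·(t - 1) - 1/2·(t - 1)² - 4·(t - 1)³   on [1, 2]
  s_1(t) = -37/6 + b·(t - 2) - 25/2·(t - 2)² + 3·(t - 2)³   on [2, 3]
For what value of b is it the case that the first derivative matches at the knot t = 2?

s_0'(t) = -4 - 1·(t - 1) - 12·(t - 1)², so s_0'(2) = -17. On the right, s_1'(2) = b, so b = -17.

-17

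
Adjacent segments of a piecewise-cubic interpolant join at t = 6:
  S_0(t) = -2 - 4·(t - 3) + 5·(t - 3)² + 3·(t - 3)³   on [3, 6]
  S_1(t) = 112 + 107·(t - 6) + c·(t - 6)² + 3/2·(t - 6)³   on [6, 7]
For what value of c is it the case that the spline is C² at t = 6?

32

S_0''(t) = 10 + 18·(t - 3), so S_0''(6) = 64. On the right, S_1''(6) = 2c, so c = 32.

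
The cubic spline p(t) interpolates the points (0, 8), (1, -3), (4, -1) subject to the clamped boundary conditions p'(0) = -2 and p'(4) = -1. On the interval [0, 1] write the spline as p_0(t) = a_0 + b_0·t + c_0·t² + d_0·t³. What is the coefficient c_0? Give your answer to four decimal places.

-17.7500

Put M_i = p'' at the i-th knot. Here h = (1, 3) and Δ = (-11, 2/3), so the interior equations h_(i-1)·M_(i-1) + 2(h_(i-1)+h_i)·M_i + h_i·M_(i+1) = 6(Δ_i − Δ_(i-1)) read
  1·M_0 + 8·M_1 + 3·M_2 = 6(Δ_1 - Δ_0) = 70
Clamped end conditions give two more equations: 2h_0·M_0 + h_0·M_1 = 6(Δ_0 - p'(0)) = -54 and h_1·M_1 + 2h_1·M_2 = 6(p'(4) - Δ_1) = -10.
Forward elimination and back-substitution give M_0 = -71/2, M_1 = 17, M_2 = -61/6.
On [0, 1], with p_0(t) = a_0 + b_0·t + c_0·t² + d_0·t³: c_0 = M_0/2 = -71/4, d_0 = (M_1 - M_0)/(6h_0) = 35/4, b_0 = Δ_0 - h_0(2M_0 + M_1)/6 = -2.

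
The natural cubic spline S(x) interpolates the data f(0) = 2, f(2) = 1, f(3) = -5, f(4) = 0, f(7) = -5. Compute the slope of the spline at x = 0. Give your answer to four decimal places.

2.4794

Let M_i = S''(x_i). Step sizes h_i = 2, 1, 1, 3; slopes of the chords Δ_i = (y_(i+1) - y_i)/h_i = -1/2, -6, 5, -5/3.
  2·M_0 + 6·M_1 + 1·M_2 = 6(Δ_1 - Δ_0) = -33
  1·M_1 + 4·M_2 + 1·M_3 = 6(Δ_2 - Δ_1) = 66
  1·M_2 + 8·M_3 + 3·M_4 = 6(Δ_3 - Δ_2) = -40
Natural end conditions: M_0 = M_4 = 0.
Solving the tridiagonal system: M_0 = 0, M_1 = -1591/178, M_2 = 1836/89, M_3 = -1349/178, M_4 = 0.
On [0, 2], S'(x) = b_0 + 2c_0·x + 3d_0·x² with b_0 = Δ_0 - h_0(2M_0 + M_1)/6 = 662/267, c_0 = M_0/2 = 0, d_0 = (M_1 - M_0)/(6h_0) = -1591/2136. So S'(0) = 662/267.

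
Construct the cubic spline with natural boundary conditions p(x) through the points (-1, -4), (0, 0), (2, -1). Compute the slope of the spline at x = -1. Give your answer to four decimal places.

4.7500

Let M_i = p''(x_i). Step sizes h_i = 1, 2; slopes of the chords Δ_i = (y_(i+1) - y_i)/h_i = 4, -1/2.
  1·M_0 + 6·M_1 + 2·M_2 = 6(Δ_1 - Δ_0) = -27
Natural end conditions: M_0 = M_2 = 0.
Solving: M_0 = 0, M_1 = -9/2, M_2 = 0.
On [-1, 0], p'(x) = b_0 + 2c_0·(x + 1) + 3d_0·(x + 1)² with b_0 = Δ_0 - h_0(2M_0 + M_1)/6 = 19/4, c_0 = M_0/2 = 0, d_0 = (M_1 - M_0)/(6h_0) = -3/4. So p'(-1) = 19/4.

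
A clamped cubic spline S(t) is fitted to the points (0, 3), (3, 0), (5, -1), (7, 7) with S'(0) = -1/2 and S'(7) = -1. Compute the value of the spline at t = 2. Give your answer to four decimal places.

Write M_i for S''(x_i). With h_i = 3, 2, 2 and divided differences Δ_i = -1, -1/2, 4, the continuity of S' gives the tridiagonal system
  3·M_0 + 10·M_1 + 2·M_2 = 6(Δ_1 - Δ_0) = 3
  2·M_1 + 8·M_2 + 2·M_3 = 6(Δ_2 - Δ_1) = 27
Clamped end conditions give two more equations: 2h_0·M_0 + h_0·M_1 = 6(Δ_0 - S'(0)) = -3 and h_2·M_2 + 2h_2·M_3 = 6(S'(7) - Δ_2) = -30.
Solving: M_0 = -1/37, M_1 = -35/37, M_2 = 232/37, M_3 = -787/74.
On [0, 3], S(t) = 3 - 1/2·t - 1/74·t² - 17/333·t³.
With t = 2: S(2) = 512/333.

1.5375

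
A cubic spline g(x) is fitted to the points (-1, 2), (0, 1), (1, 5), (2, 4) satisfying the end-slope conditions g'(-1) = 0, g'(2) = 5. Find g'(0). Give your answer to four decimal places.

With m_i denoting the second derivative at x_i, h_i = 1, 1, 1, and Δ_i = (y_(i+1) − y_i)/h_i = -1, 4, -1:
  1·m_0 + 4·m_1 + 1·m_2 = 6(Δ_1 - Δ_0) = 30
  1·m_1 + 4·m_2 + 1·m_3 = 6(Δ_2 - Δ_1) = -30
Clamped end conditions give two more equations: 2h_0·m_0 + h_0·m_1 = 6(Δ_0 - g'(-1)) = -6 and h_2·m_2 + 2h_2·m_3 = 6(g'(2) - Δ_2) = 36.
Solving: m_0 = -154/15, m_1 = 218/15, m_2 = -268/15, m_3 = 404/15.
On [0, 1], g'(x) = b_1 + 2c_1·x + 3d_1·x² with b_1 = Δ_1 - h_1(2m_1 + m_2)/6 = 32/15, c_1 = m_1/2 = 109/15, d_1 = (m_2 - m_1)/(6h_1) = -27/5. So g'(0) = 32/15.

2.1333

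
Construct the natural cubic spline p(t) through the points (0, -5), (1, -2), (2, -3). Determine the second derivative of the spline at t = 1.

-6

Let M_i = p''(x_i). Step sizes h_i = 1, 1; slopes of the chords Δ_i = (y_(i+1) - y_i)/h_i = 3, -1.
  1·M_0 + 4·M_1 + 1·M_2 = 6(Δ_1 - Δ_0) = -24
Natural end conditions: M_0 = M_2 = 0.
Hence M_0 = 0, M_1 = -6, M_2 = 0.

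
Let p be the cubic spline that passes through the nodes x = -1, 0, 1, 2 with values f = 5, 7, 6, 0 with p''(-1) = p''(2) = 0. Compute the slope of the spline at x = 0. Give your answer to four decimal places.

Write M_i for p''(x_i). With h_i = 1, 1, 1 and divided differences Δ_i = 2, -1, -6, the continuity of p' gives the tridiagonal system
  1·M_0 + 4·M_1 + 1·M_2 = 6(Δ_1 - Δ_0) = -18
  1·M_1 + 4·M_2 + 1·M_3 = 6(Δ_2 - Δ_1) = -30
Natural end conditions: M_0 = M_3 = 0.
Hence M_0 = 0, M_1 = -14/5, M_2 = -34/5, M_3 = 0.
On [0, 1], p'(x) = b_1 + 2c_1·x + 3d_1·x² with b_1 = Δ_1 - h_1(2M_1 + M_2)/6 = 16/15, c_1 = M_1/2 = -7/5, d_1 = (M_2 - M_1)/(6h_1) = -2/3. So p'(0) = 16/15.

1.0667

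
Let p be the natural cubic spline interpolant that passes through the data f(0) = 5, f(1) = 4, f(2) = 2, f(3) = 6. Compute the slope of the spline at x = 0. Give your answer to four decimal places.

Let M_i = p''(x_i). Step sizes h_i = 1, 1, 1; slopes of the chords Δ_i = (y_(i+1) - y_i)/h_i = -1, -2, 4.
  1·M_0 + 4·M_1 + 1·M_2 = 6(Δ_1 - Δ_0) = -6
  1·M_1 + 4·M_2 + 1·M_3 = 6(Δ_2 - Δ_1) = 36
Natural end conditions: M_0 = M_3 = 0.
Solving: M_0 = 0, M_1 = -4, M_2 = 10, M_3 = 0.
On [0, 1], p'(x) = b_0 + 2c_0·x + 3d_0·x² with b_0 = Δ_0 - h_0(2M_0 + M_1)/6 = -1/3, c_0 = M_0/2 = 0, d_0 = (M_1 - M_0)/(6h_0) = -2/3. So p'(0) = -1/3.

-0.3333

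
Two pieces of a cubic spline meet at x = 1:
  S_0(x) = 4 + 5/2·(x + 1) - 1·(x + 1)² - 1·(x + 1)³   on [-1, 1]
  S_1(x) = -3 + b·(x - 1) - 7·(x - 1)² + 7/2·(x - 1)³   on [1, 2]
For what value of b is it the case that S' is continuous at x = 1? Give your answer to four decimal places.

S_0'(x) = 5/2 - 2·(x + 1) - 3·(x + 1)², so S_0'(1) = -27/2. On the right, S_1'(1) = b, so b = -27/2.

-13.5000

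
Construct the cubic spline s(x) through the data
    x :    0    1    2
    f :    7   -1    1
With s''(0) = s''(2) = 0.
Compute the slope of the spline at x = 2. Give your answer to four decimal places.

4.5000

Put M_i = s'' at the i-th knot. Here h = (1, 1) and Δ = (-8, 2), so the interior equations h_(i-1)·M_(i-1) + 2(h_(i-1)+h_i)·M_i + h_i·M_(i+1) = 6(Δ_i − Δ_(i-1)) read
  1·M_0 + 4·M_1 + 1·M_2 = 6(Δ_1 - Δ_0) = 60
Natural end conditions: M_0 = M_2 = 0.
Hence M_0 = 0, M_1 = 15, M_2 = 0.
On [1, 2], s'(x) = b_1 + 2c_1·(x - 1) + 3d_1·(x - 1)² with b_1 = Δ_1 - h_1(2M_1 + M_2)/6 = -3, c_1 = M_1/2 = 15/2, d_1 = (M_2 - M_1)/(6h_1) = -5/2. So s'(2) = 9/2.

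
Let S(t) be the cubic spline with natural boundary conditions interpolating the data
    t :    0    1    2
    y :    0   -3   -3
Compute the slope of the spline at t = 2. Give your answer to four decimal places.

0.7500

Put m_i = S'' at the i-th knot. Here h = (1, 1) and Δ = (-3, 0), so the interior equations h_(i-1)·m_(i-1) + 2(h_(i-1)+h_i)·m_i + h_i·m_(i+1) = 6(Δ_i − Δ_(i-1)) read
  1·m_0 + 4·m_1 + 1·m_2 = 6(Δ_1 - Δ_0) = 18
Natural end conditions: m_0 = m_2 = 0.
Forward elimination and back-substitution give m_0 = 0, m_1 = 9/2, m_2 = 0.
On [1, 2], S'(t) = b_1 + 2c_1·(t - 1) + 3d_1·(t - 1)² with b_1 = Δ_1 - h_1(2m_1 + m_2)/6 = -3/2, c_1 = m_1/2 = 9/4, d_1 = (m_2 - m_1)/(6h_1) = -3/4. So S'(2) = 3/4.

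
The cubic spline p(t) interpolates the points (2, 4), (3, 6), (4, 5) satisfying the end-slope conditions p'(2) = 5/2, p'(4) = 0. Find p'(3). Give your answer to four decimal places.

Let M_i = p''(x_i). Step sizes h_i = 1, 1; slopes of the chords Δ_i = (y_(i+1) - y_i)/h_i = 2, -1.
  1·M_0 + 4·M_1 + 1·M_2 = 6(Δ_1 - Δ_0) = -18
Clamped end conditions give two more equations: 2h_0·M_0 + h_0·M_1 = 6(Δ_0 - p'(2)) = -3 and h_1·M_1 + 2h_1·M_2 = 6(p'(4) - Δ_1) = 6.
Solving: M_0 = 7/4, M_1 = -13/2, M_2 = 25/4.
On [3, 4], p'(t) = b_1 + 2c_1·(t - 3) + 3d_1·(t - 3)² with b_1 = Δ_1 - h_1(2M_1 + M_2)/6 = 1/8, c_1 = M_1/2 = -13/4, d_1 = (M_2 - M_1)/(6h_1) = 17/8. So p'(3) = 1/8.

0.1250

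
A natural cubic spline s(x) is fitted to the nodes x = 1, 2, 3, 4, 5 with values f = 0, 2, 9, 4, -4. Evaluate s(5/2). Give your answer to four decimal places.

Put σ_i = s'' at the i-th knot. Here h = (1, 1, 1, 1) and Δ = (2, 7, -5, -8), so the interior equations h_(i-1)·σ_(i-1) + 2(h_(i-1)+h_i)·σ_i + h_i·σ_(i+1) = 6(Δ_i − Δ_(i-1)) read
  1·σ_0 + 4·σ_1 + 1·σ_2 = 6(Δ_1 - Δ_0) = 30
  1·σ_1 + 4·σ_2 + 1·σ_3 = 6(Δ_2 - Δ_1) = -72
  1·σ_2 + 4·σ_3 + 1·σ_4 = 6(Δ_3 - Δ_2) = -18
Natural end conditions: σ_0 = σ_4 = 0.
Solving: σ_0 = 0, σ_1 = 90/7, σ_2 = -150/7, σ_3 = 6/7, σ_4 = 0.
On [2, 3], s(x) = 2 + 44/7·(x - 2) + 45/7·(x - 2)² - 40/7·(x - 2)³.
With (x - 2) = 1/2: s(5/2) = 169/28.

6.0357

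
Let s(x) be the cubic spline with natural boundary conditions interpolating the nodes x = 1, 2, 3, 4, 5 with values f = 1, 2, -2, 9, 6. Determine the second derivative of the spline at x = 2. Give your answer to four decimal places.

Write M_i for s''(x_i). With h_i = 1, 1, 1, 1 and divided differences Δ_i = 1, -4, 11, -3, the continuity of s' gives the tridiagonal system
  1·M_0 + 4·M_1 + 1·M_2 = 6(Δ_1 - Δ_0) = -30
  1·M_1 + 4·M_2 + 1·M_3 = 6(Δ_2 - Δ_1) = 90
  1·M_2 + 4·M_3 + 1·M_4 = 6(Δ_3 - Δ_2) = -84
Natural end conditions: M_0 = M_4 = 0.
Hence M_0 = 0, M_1 = -447/28, M_2 = 237/7, M_3 = -825/28, M_4 = 0.

-15.9643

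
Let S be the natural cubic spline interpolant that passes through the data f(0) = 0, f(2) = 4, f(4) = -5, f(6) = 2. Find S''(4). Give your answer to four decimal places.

7.7000

Let m_i = S''(x_i). Step sizes h_i = 2, 2, 2; slopes of the chords Δ_i = (y_(i+1) - y_i)/h_i = 2, -9/2, 7/2.
  2·m_0 + 8·m_1 + 2·m_2 = 6(Δ_1 - Δ_0) = -39
  2·m_1 + 8·m_2 + 2·m_3 = 6(Δ_2 - Δ_1) = 48
Natural end conditions: m_0 = m_3 = 0.
Hence m_0 = 0, m_1 = -34/5, m_2 = 77/10, m_3 = 0.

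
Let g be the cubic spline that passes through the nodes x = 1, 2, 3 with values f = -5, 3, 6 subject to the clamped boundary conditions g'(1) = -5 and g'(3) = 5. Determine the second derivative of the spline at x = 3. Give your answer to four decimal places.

18.5000

With M_i denoting the second derivative at x_i, h_i = 1, 1, and Δ_i = (y_(i+1) − y_i)/h_i = 8, 3:
  1·M_0 + 4·M_1 + 1·M_2 = 6(Δ_1 - Δ_0) = -30
Clamped end conditions give two more equations: 2h_0·M_0 + h_0·M_1 = 6(Δ_0 - g'(1)) = 78 and h_1·M_1 + 2h_1·M_2 = 6(g'(3) - Δ_1) = 12.
Hence M_0 = 103/2, M_1 = -25, M_2 = 37/2.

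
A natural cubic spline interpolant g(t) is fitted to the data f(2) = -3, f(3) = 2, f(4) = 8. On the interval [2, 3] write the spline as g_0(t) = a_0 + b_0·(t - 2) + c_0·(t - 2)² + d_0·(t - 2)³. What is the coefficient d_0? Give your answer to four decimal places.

Write m_i for g''(x_i). With h_i = 1, 1 and divided differences Δ_i = 5, 6, the continuity of g' gives the tridiagonal system
  1·m_0 + 4·m_1 + 1·m_2 = 6(Δ_1 - Δ_0) = 6
Natural end conditions: m_0 = m_2 = 0.
Solving: m_0 = 0, m_1 = 3/2, m_2 = 0.
On [2, 3], with g_0(t) = a_0 + b_0·(t - 2) + c_0·(t - 2)² + d_0·(t - 2)³: c_0 = m_0/2 = 0, d_0 = (m_1 - m_0)/(6h_0) = 1/4, b_0 = Δ_0 - h_0(2m_0 + m_1)/6 = 19/4.

0.2500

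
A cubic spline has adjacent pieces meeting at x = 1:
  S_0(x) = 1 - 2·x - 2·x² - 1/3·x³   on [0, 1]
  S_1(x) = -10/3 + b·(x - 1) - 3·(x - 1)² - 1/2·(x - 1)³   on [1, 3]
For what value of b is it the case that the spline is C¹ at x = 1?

-7

S_0'(x) = -2 - 4·x - 1·x², so S_0'(1) = -7. On the right, S_1'(1) = b, so b = -7.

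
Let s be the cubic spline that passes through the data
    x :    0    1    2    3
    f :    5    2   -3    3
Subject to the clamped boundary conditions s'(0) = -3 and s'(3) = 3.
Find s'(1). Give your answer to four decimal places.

Write σ_i for s''(x_i). With h_i = 1, 1, 1 and divided differences Δ_i = -3, -5, 6, the continuity of s' gives the tridiagonal system
  1·σ_0 + 4·σ_1 + 1·σ_2 = 6(Δ_1 - Δ_0) = -12
  1·σ_1 + 4·σ_2 + 1·σ_3 = 6(Δ_2 - Δ_1) = 66
Clamped end conditions give two more equations: 2h_0·σ_0 + h_0·σ_1 = 6(Δ_0 - s'(0)) = 0 and h_2·σ_2 + 2h_2·σ_3 = 6(s'(3) - Δ_2) = -18.
Forward elimination and back-substitution give σ_0 = 26/5, σ_1 = -52/5, σ_2 = 122/5, σ_3 = -106/5.
On [1, 2], s'(x) = b_1 + 2c_1·(x - 1) + 3d_1·(x - 1)² with b_1 = Δ_1 - h_1(2σ_1 + σ_2)/6 = -28/5, c_1 = σ_1/2 = -26/5, d_1 = (σ_2 - σ_1)/(6h_1) = 29/5. So s'(1) = -28/5.

-5.6000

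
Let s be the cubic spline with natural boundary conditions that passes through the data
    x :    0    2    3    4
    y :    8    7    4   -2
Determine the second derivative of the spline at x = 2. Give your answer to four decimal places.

Let M_i = s''(x_i). Step sizes h_i = 2, 1, 1; slopes of the chords Δ_i = (y_(i+1) - y_i)/h_i = -1/2, -3, -6.
  2·M_0 + 6·M_1 + 1·M_2 = 6(Δ_1 - Δ_0) = -15
  1·M_1 + 4·M_2 + 1·M_3 = 6(Δ_2 - Δ_1) = -18
Natural end conditions: M_0 = M_3 = 0.
Forward elimination and back-substitution give M_0 = 0, M_1 = -42/23, M_2 = -93/23, M_3 = 0.

-1.8261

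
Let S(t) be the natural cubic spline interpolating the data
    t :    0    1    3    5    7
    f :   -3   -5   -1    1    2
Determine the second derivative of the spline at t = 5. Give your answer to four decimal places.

0.1098

With σ_i denoting the second derivative at x_i, h_i = 1, 2, 2, 2, and Δ_i = (y_(i+1) − y_i)/h_i = -2, 2, 1, 1/2:
  1·σ_0 + 6·σ_1 + 2·σ_2 = 6(Δ_1 - Δ_0) = 24
  2·σ_1 + 8·σ_2 + 2·σ_3 = 6(Δ_2 - Δ_1) = -6
  2·σ_2 + 8·σ_3 + 2·σ_4 = 6(Δ_3 - Δ_2) = -3
Natural end conditions: σ_0 = σ_4 = 0.
Forward elimination and back-substitution give σ_0 = 0, σ_1 = 381/82, σ_2 = -159/82, σ_3 = 9/82, σ_4 = 0.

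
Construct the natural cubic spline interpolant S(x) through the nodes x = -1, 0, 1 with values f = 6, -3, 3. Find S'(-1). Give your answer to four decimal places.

-12.7500

Write m_i for S''(x_i). With h_i = 1, 1 and divided differences Δ_i = -9, 6, the continuity of S' gives the tridiagonal system
  1·m_0 + 4·m_1 + 1·m_2 = 6(Δ_1 - Δ_0) = 90
Natural end conditions: m_0 = m_2 = 0.
Forward elimination and back-substitution give m_0 = 0, m_1 = 45/2, m_2 = 0.
On [-1, 0], S'(x) = b_0 + 2c_0·(x + 1) + 3d_0·(x + 1)² with b_0 = Δ_0 - h_0(2m_0 + m_1)/6 = -51/4, c_0 = m_0/2 = 0, d_0 = (m_1 - m_0)/(6h_0) = 15/4. So S'(-1) = -51/4.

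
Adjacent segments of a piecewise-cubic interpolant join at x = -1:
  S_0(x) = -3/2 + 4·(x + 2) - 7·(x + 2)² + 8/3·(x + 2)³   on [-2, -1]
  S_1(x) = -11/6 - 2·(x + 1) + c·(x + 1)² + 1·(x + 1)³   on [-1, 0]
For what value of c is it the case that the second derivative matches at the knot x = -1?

S_0''(x) = -14 + 16·(x + 2), so S_0''(-1) = 2. On the right, S_1''(-1) = 2c, so c = 1.

1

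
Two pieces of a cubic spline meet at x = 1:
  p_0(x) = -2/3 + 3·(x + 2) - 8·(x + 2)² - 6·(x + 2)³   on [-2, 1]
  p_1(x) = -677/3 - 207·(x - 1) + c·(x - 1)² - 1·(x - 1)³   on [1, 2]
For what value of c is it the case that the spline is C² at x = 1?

p_0''(x) = -16 - 36·(x + 2), so p_0''(1) = -124. On the right, p_1''(1) = 2c, so c = -62.

-62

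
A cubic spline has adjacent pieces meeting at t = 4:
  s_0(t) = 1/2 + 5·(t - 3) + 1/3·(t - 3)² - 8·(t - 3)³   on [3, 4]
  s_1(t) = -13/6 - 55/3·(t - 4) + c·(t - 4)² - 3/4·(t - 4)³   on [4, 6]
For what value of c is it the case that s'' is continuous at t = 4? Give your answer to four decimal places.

s_0''(t) = 2/3 - 48·(t - 3), so s_0''(4) = -142/3. On the right, s_1''(4) = 2c, so c = -71/3.

-23.6667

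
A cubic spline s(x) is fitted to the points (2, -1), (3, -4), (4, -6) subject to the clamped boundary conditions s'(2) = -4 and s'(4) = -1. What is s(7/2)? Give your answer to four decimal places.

-5.1875

Write σ_i for s''(x_i). With h_i = 1, 1 and divided differences Δ_i = -3, -2, the continuity of s' gives the tridiagonal system
  1·σ_0 + 4·σ_1 + 1·σ_2 = 6(Δ_1 - Δ_0) = 6
Clamped end conditions give two more equations: 2h_0·σ_0 + h_0·σ_1 = 6(Δ_0 - s'(2)) = 6 and h_1·σ_1 + 2h_1·σ_2 = 6(s'(4) - Δ_1) = 6.
Solving: σ_0 = 3, σ_1 = 0, σ_2 = 3.
On [3, 4], s(x) = -4 - 5/2·(x - 3) + 0·(x - 3)² + 1/2·(x - 3)³.
With (x - 3) = 1/2: s(7/2) = -83/16.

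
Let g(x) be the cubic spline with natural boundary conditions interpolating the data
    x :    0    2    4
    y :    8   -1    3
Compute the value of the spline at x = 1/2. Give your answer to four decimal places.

4.9883

Let M_i = g''(x_i). Step sizes h_i = 2, 2; slopes of the chords Δ_i = (y_(i+1) - y_i)/h_i = -9/2, 2.
  2·M_0 + 8·M_1 + 2·M_2 = 6(Δ_1 - Δ_0) = 39
Natural end conditions: M_0 = M_2 = 0.
Solving the tridiagonal system: M_0 = 0, M_1 = 39/8, M_2 = 0.
On [0, 2], g(x) = 8 - 49/8·x + 0·x² + 13/32·x³.
With x = 1/2: g(1/2) = 1277/256.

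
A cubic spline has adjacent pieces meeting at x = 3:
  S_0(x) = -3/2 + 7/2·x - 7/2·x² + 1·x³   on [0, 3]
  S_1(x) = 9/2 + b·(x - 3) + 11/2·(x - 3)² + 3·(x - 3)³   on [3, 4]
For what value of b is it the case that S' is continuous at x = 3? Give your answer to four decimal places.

9.5000

S_0'(x) = 7/2 - 7·x + 3·x², so S_0'(3) = 19/2. On the right, S_1'(3) = b, so b = 19/2.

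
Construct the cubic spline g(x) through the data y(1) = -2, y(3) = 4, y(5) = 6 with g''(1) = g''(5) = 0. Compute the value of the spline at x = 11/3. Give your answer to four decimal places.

Write m_i for g''(x_i). With h_i = 2, 2 and divided differences Δ_i = 3, 1, the continuity of g' gives the tridiagonal system
  2·m_0 + 8·m_1 + 2·m_2 = 6(Δ_1 - Δ_0) = -12
Natural end conditions: m_0 = m_2 = 0.
Hence m_0 = 0, m_1 = -3/2, m_2 = 0.
On [3, 5], g(x) = 4 + 2·(x - 3) - 3/4·(x - 3)² + 1/8·(x - 3)³.
With (x - 3) = 2/3: g(11/3) = 136/27.

5.0370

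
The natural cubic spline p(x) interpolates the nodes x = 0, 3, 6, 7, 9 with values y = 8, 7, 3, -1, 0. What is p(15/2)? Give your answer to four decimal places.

With M_i denoting the second derivative at x_i, h_i = 3, 3, 1, 2, and Δ_i = (y_(i+1) − y_i)/h_i = -1/3, -4/3, -4, 1/2:
  3·M_0 + 12·M_1 + 3·M_2 = 6(Δ_1 - Δ_0) = -6
  3·M_1 + 8·M_2 + 1·M_3 = 6(Δ_2 - Δ_1) = -16
  1·M_2 + 6·M_3 + 2·M_4 = 6(Δ_3 - Δ_2) = 27
Natural end conditions: M_0 = M_4 = 0.
Hence M_0 = 0, M_1 = 29/170, M_2 = -228/85, M_3 = 841/170, M_4 = 0.
On [7, 9], p(x) = -1 - 1427/510·(x - 7) + 841/340·(x - 7)² - 841/2040·(x - 7)³.
With (x - 7) = 1/2: p(15/2) = -9967/5440.

-1.8322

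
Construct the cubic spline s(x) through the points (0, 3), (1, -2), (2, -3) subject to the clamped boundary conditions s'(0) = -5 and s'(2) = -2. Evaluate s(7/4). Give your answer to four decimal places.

With M_i denoting the second derivative at x_i, h_i = 1, 1, and Δ_i = (y_(i+1) − y_i)/h_i = -5, -1:
  1·M_0 + 4·M_1 + 1·M_2 = 6(Δ_1 - Δ_0) = 24
Clamped end conditions give two more equations: 2h_0·M_0 + h_0·M_1 = 6(Δ_0 - s'(0)) = 0 and h_1·M_1 + 2h_1·M_2 = 6(s'(2) - Δ_1) = -6.
Hence M_0 = -9/2, M_1 = 9, M_2 = -15/2.
On [1, 2], s(x) = -2 - 11/4·(x - 1) + 9/2·(x - 1)² - 11/4·(x - 1)³.
With (x - 1) = 3/4: s(7/4) = -689/256.

-2.6914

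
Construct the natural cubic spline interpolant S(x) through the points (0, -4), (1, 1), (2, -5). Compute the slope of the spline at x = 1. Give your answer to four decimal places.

Put σ_i = S'' at the i-th knot. Here h = (1, 1) and Δ = (5, -6), so the interior equations h_(i-1)·σ_(i-1) + 2(h_(i-1)+h_i)·σ_i + h_i·σ_(i+1) = 6(Δ_i − Δ_(i-1)) read
  1·σ_0 + 4·σ_1 + 1·σ_2 = 6(Δ_1 - Δ_0) = -66
Natural end conditions: σ_0 = σ_2 = 0.
Solving the tridiagonal system: σ_0 = 0, σ_1 = -33/2, σ_2 = 0.
On [1, 2], S'(x) = b_1 + 2c_1·(x - 1) + 3d_1·(x - 1)² with b_1 = Δ_1 - h_1(2σ_1 + σ_2)/6 = -1/2, c_1 = σ_1/2 = -33/4, d_1 = (σ_2 - σ_1)/(6h_1) = 11/4. So S'(1) = -1/2.

-0.5000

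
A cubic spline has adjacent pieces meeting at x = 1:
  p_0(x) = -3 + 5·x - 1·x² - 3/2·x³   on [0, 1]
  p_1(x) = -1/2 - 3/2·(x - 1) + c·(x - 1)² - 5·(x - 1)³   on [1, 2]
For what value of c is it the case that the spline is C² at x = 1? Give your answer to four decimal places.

p_0''(x) = -2 - 9·x, so p_0''(1) = -11. On the right, p_1''(1) = 2c, so c = -11/2.

-5.5000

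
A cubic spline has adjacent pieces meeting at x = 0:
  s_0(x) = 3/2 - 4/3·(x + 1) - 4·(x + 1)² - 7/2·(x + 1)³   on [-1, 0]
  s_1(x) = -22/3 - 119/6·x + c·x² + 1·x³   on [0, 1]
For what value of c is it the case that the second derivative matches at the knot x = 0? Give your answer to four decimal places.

s_0''(x) = -8 - 21·(x + 1), so s_0''(0) = -29. On the right, s_1''(0) = 2c, so c = -29/2.

-14.5000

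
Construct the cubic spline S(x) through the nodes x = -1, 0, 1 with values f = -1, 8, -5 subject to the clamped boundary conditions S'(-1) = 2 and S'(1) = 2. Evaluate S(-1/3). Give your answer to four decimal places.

6.4074

Write σ_i for S''(x_i). With h_i = 1, 1 and divided differences Δ_i = 9, -13, the continuity of S' gives the tridiagonal system
  1·σ_0 + 4·σ_1 + 1·σ_2 = 6(Δ_1 - Δ_0) = -132
Clamped end conditions give two more equations: 2h_0·σ_0 + h_0·σ_1 = 6(Δ_0 - S'(-1)) = 42 and h_1·σ_1 + 2h_1·σ_2 = 6(S'(1) - Δ_1) = 90.
Hence σ_0 = 54, σ_1 = -66, σ_2 = 78.
On [-1, 0], S(x) = -1 + 2·(x + 1) + 27·(x + 1)² - 20·(x + 1)³.
With (x + 1) = 2/3: S(-1/3) = 173/27.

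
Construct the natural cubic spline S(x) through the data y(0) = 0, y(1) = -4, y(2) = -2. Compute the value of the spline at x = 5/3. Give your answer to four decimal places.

-3.1111

Write m_i for S''(x_i). With h_i = 1, 1 and divided differences Δ_i = -4, 2, the continuity of S' gives the tridiagonal system
  1·m_0 + 4·m_1 + 1·m_2 = 6(Δ_1 - Δ_0) = 36
Natural end conditions: m_0 = m_2 = 0.
Solving the tridiagonal system: m_0 = 0, m_1 = 9, m_2 = 0.
On [1, 2], S(x) = -4 - 1·(x - 1) + 9/2·(x - 1)² - 3/2·(x - 1)³.
With (x - 1) = 2/3: S(5/3) = -28/9.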